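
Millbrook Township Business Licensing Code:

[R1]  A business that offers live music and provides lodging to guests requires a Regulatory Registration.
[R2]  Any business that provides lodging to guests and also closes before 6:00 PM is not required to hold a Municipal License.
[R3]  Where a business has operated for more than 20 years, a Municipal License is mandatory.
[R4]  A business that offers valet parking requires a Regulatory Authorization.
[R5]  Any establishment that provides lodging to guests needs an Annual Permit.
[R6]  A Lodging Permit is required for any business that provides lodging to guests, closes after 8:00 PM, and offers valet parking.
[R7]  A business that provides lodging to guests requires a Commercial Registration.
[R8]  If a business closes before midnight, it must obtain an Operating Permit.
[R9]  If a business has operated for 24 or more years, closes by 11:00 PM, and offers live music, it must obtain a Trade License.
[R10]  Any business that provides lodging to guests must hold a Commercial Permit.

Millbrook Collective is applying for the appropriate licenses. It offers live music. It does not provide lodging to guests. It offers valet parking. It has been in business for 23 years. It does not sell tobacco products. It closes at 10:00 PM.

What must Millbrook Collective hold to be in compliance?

Municipal License, Operating Permit, Regulatory Authorization

[R1] offers live music; does not provide lodging to guests → Regulatory Registration not required.
[R2] does not provide lodging to guests; closes 10:00 PM, after 6:00 PM → Municipal License exemption does not apply.
[R3] years in business 23 > 20 → Municipal License required.
[R4] offers valet parking → Regulatory Authorization required.
[R5] does not provide lodging to guests → Annual Permit not required.
[R6] does not provide lodging to guests; closes 10:00 PM, after 8:00 PM; offers valet parking → Lodging Permit not required.
[R7] does not provide lodging to guests → Commercial Registration not required.
[R8] closes 10:00 PM, at/before midnight → Operating Permit required.
[R9] years in business 23 < 24; closes 10:00 PM, at/before 11:00 PM; offers live music → Trade License not required.
[R10] does not provide lodging to guests → Commercial Permit not required.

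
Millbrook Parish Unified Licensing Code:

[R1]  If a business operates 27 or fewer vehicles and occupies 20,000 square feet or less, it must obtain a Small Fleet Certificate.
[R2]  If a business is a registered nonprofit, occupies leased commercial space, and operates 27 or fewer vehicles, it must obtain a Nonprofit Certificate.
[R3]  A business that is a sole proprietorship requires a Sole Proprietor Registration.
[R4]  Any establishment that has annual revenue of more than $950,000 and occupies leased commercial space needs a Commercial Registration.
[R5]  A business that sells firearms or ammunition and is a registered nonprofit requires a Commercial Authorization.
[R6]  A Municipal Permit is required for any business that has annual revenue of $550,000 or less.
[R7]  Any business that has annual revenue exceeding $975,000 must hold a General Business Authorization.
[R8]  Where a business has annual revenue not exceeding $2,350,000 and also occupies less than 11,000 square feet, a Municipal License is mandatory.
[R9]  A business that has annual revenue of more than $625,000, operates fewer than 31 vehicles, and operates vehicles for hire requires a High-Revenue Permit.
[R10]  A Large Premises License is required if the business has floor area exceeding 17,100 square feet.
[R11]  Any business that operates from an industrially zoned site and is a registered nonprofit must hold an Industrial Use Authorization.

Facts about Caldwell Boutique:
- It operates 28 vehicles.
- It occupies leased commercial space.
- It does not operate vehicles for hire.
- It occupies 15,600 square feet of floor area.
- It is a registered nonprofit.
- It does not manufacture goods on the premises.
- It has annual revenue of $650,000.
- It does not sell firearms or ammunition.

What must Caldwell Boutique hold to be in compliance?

[R1] vehicles 28 > 27; floor area 15,600 square feet ≤ 20,000 square feet → Small Fleet Certificate not required.
[R2] is a registered nonprofit; occupies leased commercial space; vehicles 28 > 27 → Nonprofit Certificate not required.
[R3] is a registered nonprofit (not: is a sole proprietorship) → Sole Proprietor Registration not required.
[R4] revenue $650,000 ≤ $950,000; occupies leased commercial space → Commercial Registration not required.
[R5] does not sell firearms or ammunition; is a registered nonprofit → Commercial Authorization not required.
[R6] revenue $650,000 > $550,000 → Municipal Permit not required.
[R7] revenue $650,000 ≤ $975,000 → General Business Authorization not required.
[R8] revenue $650,000 ≤ $2,350,000; floor area 15,600 square feet ≥ 11,000 square feet → Municipal License not required.
[R9] revenue $650,000 > $625,000; vehicles 28 < 31; does not operate vehicles for hire → High-Revenue Permit not required.
[R10] floor area 15,600 square feet ≤ 17,100 square feet → Large Premises License not required.
[R11] occupies leased commercial space (not: operates from an industrially zoned site); is a registered nonprofit → Industrial Use Authorization not required.

None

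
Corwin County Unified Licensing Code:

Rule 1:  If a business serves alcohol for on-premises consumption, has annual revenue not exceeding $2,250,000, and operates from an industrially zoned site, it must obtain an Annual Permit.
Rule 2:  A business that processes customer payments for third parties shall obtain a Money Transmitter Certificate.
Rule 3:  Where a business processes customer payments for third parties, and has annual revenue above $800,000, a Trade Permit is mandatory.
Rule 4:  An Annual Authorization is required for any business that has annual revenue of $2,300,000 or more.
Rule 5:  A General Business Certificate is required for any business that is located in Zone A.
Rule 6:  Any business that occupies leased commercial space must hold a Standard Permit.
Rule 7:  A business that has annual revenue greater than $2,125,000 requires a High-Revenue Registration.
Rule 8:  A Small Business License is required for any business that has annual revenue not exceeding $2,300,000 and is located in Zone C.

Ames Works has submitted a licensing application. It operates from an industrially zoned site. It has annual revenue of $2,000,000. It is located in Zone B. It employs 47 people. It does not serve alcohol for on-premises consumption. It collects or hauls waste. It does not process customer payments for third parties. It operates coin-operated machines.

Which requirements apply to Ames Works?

None

Rule 1: does not serve alcohol for on-premises consumption; revenue $2,000,000 ≤ $2,250,000; operates from an industrially zoned site → Annual Permit not required.
Rule 2: does not process customer payments for third parties → Money Transmitter Certificate not required.
Rule 3: does not process customer payments for third parties; revenue $2,000,000 > $800,000 → Trade Permit not required.
Rule 4: revenue $2,000,000 < $2,300,000 → Annual Authorization not required.
Rule 5: is located in Zone B (not: is located in Zone A) → General Business Certificate not required.
Rule 6: operates from an industrially zoned site (not: occupies leased commercial space) → Standard Permit not required.
Rule 7: revenue $2,000,000 ≤ $2,125,000 → High-Revenue Registration not required.
Rule 8: revenue $2,000,000 ≤ $2,300,000; is located in Zone B (not: is located in Zone C) → Small Business License not required.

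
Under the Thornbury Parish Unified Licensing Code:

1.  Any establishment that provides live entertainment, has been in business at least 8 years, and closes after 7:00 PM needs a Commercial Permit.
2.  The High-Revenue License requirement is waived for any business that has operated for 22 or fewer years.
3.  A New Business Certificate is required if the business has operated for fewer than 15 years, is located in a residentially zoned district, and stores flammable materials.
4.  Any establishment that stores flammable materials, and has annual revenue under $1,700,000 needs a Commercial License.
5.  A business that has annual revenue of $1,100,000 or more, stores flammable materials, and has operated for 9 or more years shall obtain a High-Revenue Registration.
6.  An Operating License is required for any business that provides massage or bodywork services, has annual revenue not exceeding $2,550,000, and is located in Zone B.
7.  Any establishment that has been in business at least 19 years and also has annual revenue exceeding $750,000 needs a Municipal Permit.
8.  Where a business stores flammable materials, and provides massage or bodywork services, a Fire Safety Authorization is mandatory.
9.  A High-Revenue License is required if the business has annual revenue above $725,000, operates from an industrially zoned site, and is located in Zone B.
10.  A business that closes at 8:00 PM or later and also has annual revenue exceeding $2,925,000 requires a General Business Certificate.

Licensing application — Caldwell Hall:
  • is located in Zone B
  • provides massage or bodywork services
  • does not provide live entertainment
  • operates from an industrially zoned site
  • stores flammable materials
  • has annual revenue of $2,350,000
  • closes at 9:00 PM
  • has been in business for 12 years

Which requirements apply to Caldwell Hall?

Fire Safety Authorization, High-Revenue Registration, Operating License

1. does not provide live entertainment; years in business 12 ≥ 8; closes 9:00 PM, after 7:00 PM → Commercial Permit not required.
2. years in business 12 ≤ 22 → exempt from High-Revenue License.
3. years in business 12 < 15; is located in Zone B (not: is located in a residentially zoned district); stores flammable materials → New Business Certificate not required.
4. stores flammable materials; revenue $2,350,000 ≥ $1,700,000 → Commercial License not required.
5. revenue $2,350,000 ≥ $1,100,000; stores flammable materials; years in business 12 ≥ 9 → High-Revenue Registration required.
6. provides massage or bodywork services; revenue $2,350,000 ≤ $2,550,000; is located in Zone B → Operating License required.
7. years in business 12 < 19; revenue $2,350,000 > $750,000 → Municipal Permit not required.
8. stores flammable materials; provides massage or bodywork services → Fire Safety Authorization required.
9. revenue $2,350,000 > $725,000; operates from an industrially zoned site; is located in Zone B → High-Revenue License required.
10. closes 9:00 PM, after 8:00 PM; revenue $2,350,000 ≤ $2,925,000 → General Business Certificate not required.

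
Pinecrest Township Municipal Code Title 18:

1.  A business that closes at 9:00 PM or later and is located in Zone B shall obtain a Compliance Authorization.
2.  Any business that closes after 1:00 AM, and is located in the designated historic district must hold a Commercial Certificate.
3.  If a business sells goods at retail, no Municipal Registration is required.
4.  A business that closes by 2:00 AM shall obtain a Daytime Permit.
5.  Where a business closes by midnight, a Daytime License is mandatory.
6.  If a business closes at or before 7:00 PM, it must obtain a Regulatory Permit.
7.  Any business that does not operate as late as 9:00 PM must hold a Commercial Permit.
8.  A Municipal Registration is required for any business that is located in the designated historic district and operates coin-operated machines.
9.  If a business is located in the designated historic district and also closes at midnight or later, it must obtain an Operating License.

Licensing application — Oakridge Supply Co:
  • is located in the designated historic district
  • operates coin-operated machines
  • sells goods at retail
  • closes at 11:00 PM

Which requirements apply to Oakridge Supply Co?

1. closes 11:00 PM, after 9:00 PM; is located in the designated historic district (not: is located in Zone B) → Compliance Authorization not required.
2. closes 11:00 PM, at/before 1:00 AM; is located in the designated historic district → Commercial Certificate not required.
3. sells goods at retail → exempt from Municipal Registration.
4. closes 11:00 PM, at/before 2:00 AM → Daytime Permit required.
5. closes 11:00 PM, at/before midnight → Daytime License required.
6. closes 11:00 PM, after 7:00 PM → Regulatory Permit not required.
7. closes 11:00 PM, after 9:00 PM → Commercial Permit not required.
8. is located in the designated historic district; operates coin-operated machines → Municipal Registration required.
9. is located in the designated historic district; closes 11:00 PM, at/before midnight → Operating License not required.

Daytime License, Daytime Permit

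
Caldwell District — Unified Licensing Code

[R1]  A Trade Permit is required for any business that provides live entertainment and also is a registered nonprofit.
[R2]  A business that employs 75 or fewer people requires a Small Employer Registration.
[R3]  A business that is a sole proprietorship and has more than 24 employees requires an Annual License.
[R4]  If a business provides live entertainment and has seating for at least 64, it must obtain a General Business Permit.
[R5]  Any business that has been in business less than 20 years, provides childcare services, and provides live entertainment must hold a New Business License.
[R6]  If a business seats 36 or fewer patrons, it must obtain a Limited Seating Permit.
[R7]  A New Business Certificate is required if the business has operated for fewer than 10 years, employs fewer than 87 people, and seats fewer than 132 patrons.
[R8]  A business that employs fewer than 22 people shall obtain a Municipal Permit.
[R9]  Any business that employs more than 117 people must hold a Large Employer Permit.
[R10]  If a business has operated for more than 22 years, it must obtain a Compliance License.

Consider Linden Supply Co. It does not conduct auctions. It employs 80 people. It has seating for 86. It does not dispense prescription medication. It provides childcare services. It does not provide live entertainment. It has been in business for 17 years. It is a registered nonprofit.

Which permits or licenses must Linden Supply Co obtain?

[R1] does not provide live entertainment; is a registered nonprofit → Trade Permit not required.
[R2] employees 80 > 75 → Small Employer Registration not required.
[R3] is a registered nonprofit (not: is a sole proprietorship); employees 80 > 24 → Annual License not required.
[R4] does not provide live entertainment; seating 86 ≥ 64 → General Business Permit not required.
[R5] years in business 17 < 20; provides childcare services; does not provide live entertainment → New Business License not required.
[R6] seating 86 > 36 → Limited Seating Permit not required.
[R7] years in business 17 ≥ 10; employees 80 < 87; seating 86 < 132 → New Business Certificate not required.
[R8] employees 80 ≥ 22 → Municipal Permit not required.
[R9] employees 80 ≤ 117 → Large Employer Permit not required.
[R10] years in business 17 ≤ 22 → Compliance License not required.

None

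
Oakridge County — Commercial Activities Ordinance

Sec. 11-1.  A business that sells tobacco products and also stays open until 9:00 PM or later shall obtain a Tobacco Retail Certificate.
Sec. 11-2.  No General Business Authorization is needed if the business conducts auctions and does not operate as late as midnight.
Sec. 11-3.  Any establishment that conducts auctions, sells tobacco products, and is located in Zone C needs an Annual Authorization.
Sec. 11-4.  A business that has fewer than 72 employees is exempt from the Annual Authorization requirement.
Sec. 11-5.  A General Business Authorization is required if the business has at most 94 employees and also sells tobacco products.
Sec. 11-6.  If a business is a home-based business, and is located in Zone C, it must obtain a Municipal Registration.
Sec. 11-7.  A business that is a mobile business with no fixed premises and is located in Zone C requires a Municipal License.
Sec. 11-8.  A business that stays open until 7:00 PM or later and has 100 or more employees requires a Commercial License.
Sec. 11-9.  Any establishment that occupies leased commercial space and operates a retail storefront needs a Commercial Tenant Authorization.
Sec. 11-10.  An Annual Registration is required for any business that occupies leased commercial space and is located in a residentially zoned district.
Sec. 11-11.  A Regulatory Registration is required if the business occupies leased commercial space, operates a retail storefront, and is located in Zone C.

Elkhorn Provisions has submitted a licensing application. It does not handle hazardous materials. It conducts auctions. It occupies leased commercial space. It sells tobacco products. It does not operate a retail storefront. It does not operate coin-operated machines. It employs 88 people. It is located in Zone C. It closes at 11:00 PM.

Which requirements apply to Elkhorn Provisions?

Sec. 11-1. sells tobacco products; closes 11:00 PM, after 9:00 PM → Tobacco Retail Certificate required.
Sec. 11-2. conducts auctions; closes 11:00 PM, at/before midnight → exempt from General Business Authorization.
Sec. 11-3. conducts auctions; sells tobacco products; is located in Zone C → Annual Authorization required.
Sec. 11-4. employees 88 ≥ 72 → Annual Authorization exemption does not apply.
Sec. 11-5. employees 88 ≤ 94; sells tobacco products → General Business Authorization required.
Sec. 11-6. occupies leased commercial space (not: is a home-based business); is located in Zone C → Municipal Registration not required.
Sec. 11-7. occupies leased commercial space (not: is a mobile business with no fixed premises); is located in Zone C → Municipal License not required.
Sec. 11-8. closes 11:00 PM, after 7:00 PM; employees 88 < 100 → Commercial License not required.
Sec. 11-9. occupies leased commercial space; does not operate a retail storefront → Commercial Tenant Authorization not required.
Sec. 11-10. occupies leased commercial space; is located in Zone C (not: is located in a residentially zoned district) → Annual Registration not required.
Sec. 11-11. occupies leased commercial space; does not operate a retail storefront; is located in Zone C → Regulatory Registration not required.

Annual Authorization, Tobacco Retail Certificate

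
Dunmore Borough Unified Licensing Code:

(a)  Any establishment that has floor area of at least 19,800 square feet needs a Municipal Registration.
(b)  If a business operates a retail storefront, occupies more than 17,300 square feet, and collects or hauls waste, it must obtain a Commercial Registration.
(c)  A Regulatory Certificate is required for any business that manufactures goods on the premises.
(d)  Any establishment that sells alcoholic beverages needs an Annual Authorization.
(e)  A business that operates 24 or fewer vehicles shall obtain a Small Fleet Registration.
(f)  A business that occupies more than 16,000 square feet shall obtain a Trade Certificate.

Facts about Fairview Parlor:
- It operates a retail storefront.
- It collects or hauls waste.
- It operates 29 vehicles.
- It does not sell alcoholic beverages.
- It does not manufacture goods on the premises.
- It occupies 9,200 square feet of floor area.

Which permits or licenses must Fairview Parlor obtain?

None

(a) floor area 9,200 square feet < 19,800 square feet → Municipal Registration not required.
(b) operates a retail storefront; floor area 9,200 square feet ≤ 17,300 square feet; collects or hauls waste → Commercial Registration not required.
(c) does not manufacture goods on the premises → Regulatory Certificate not required.
(d) does not sell alcoholic beverages → Annual Authorization not required.
(e) vehicles 29 > 24 → Small Fleet Registration not required.
(f) floor area 9,200 square feet ≤ 16,000 square feet → Trade Certificate not required.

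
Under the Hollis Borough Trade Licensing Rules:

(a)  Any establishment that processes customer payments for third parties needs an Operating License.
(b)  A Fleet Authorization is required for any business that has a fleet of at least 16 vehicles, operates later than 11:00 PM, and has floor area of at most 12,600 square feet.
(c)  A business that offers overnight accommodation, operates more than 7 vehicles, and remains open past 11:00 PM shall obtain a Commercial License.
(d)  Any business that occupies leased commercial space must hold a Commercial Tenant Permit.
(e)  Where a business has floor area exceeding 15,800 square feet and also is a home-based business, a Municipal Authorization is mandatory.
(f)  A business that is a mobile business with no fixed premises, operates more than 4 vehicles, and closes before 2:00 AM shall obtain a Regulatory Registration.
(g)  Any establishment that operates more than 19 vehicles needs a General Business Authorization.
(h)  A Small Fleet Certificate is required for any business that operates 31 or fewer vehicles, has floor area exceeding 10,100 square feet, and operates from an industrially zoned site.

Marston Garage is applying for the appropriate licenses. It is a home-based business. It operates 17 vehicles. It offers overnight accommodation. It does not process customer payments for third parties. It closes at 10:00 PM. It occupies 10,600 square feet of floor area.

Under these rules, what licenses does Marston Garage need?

None

(a) does not process customer payments for third parties → Operating License not required.
(b) vehicles 17 ≥ 16; closes 10:00 PM, at/before 11:00 PM; floor area 10,600 square feet ≤ 12,600 square feet → Fleet Authorization not required.
(c) offers overnight accommodation; vehicles 17 > 7; closes 10:00 PM, at/before 11:00 PM → Commercial License not required.
(d) is a home-based business (not: occupies leased commercial space) → Commercial Tenant Permit not required.
(e) floor area 10,600 square feet ≤ 15,800 square feet; is a home-based business → Municipal Authorization not required.
(f) is a home-based business (not: is a mobile business with no fixed premises); vehicles 17 > 4; closes 10:00 PM, at/before 2:00 AM → Regulatory Registration not required.
(g) vehicles 17 ≤ 19 → General Business Authorization not required.
(h) vehicles 17 ≤ 31; floor area 10,600 square feet > 10,100 square feet; is a home-based business (not: operates from an industrially zoned site) → Small Fleet Certificate not required.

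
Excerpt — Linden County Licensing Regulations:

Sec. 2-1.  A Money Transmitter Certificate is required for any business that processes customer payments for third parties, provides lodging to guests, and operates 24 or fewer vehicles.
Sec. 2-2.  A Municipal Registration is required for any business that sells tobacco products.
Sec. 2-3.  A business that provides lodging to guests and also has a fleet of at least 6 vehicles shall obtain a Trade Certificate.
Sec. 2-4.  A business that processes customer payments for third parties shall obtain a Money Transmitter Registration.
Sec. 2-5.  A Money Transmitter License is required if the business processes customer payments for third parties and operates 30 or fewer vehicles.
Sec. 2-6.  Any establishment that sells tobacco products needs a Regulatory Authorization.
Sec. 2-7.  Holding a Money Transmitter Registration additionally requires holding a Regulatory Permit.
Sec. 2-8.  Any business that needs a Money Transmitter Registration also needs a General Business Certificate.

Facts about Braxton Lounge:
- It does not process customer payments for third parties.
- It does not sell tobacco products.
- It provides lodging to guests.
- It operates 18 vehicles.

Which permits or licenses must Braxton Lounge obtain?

Trade Certificate

Sec. 2-1. does not process customer payments for third parties; provides lodging to guests; vehicles 18 ≤ 24 → Money Transmitter Certificate not required.
Sec. 2-2. does not sell tobacco products → Municipal Registration not required.
Sec. 2-3. provides lodging to guests; vehicles 18 ≥ 6 → Trade Certificate required.
Sec. 2-4. does not process customer payments for third parties → Money Transmitter Registration not required.
Sec. 2-5. does not process customer payments for third parties; vehicles 18 ≤ 30 → Money Transmitter License not required.
Sec. 2-6. does not sell tobacco products → Regulatory Authorization not required.
Sec. 2-7. Money Transmitter Registration is not required → no effect.
Sec. 2-8. Money Transmitter Registration is not required → no effect.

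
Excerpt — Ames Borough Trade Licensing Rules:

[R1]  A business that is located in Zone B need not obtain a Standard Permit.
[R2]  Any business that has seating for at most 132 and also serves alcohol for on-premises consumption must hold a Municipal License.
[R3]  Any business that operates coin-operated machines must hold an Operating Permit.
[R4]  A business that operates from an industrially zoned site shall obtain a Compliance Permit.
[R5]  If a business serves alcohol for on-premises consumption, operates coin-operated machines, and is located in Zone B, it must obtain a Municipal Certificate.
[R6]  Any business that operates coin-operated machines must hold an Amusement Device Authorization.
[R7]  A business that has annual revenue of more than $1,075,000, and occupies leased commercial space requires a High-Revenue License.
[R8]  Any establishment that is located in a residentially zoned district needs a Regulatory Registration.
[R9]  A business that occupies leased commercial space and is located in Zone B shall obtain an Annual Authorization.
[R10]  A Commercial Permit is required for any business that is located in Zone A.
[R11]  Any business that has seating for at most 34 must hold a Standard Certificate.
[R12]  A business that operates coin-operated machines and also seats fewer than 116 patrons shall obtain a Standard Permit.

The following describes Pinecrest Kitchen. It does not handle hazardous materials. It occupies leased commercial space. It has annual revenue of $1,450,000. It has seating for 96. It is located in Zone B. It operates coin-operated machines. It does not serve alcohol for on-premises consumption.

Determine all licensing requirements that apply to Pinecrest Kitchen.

[R1] is located in Zone B → exempt from Standard Permit.
[R2] seating 96 ≤ 132; does not serve alcohol for on-premises consumption → Municipal License not required.
[R3] operates coin-operated machines → Operating Permit required.
[R4] occupies leased commercial space (not: operates from an industrially zoned site) → Compliance Permit not required.
[R5] does not serve alcohol for on-premises consumption; operates coin-operated machines; is located in Zone B → Municipal Certificate not required.
[R6] operates coin-operated machines → Amusement Device Authorization required.
[R7] revenue $1,450,000 > $1,075,000; occupies leased commercial space → High-Revenue License required.
[R8] is located in Zone B (not: is located in a residentially zoned district) → Regulatory Registration not required.
[R9] occupies leased commercial space; is located in Zone B → Annual Authorization required.
[R10] is located in Zone B (not: is located in Zone A) → Commercial Permit not required.
[R11] seating 96 > 34 → Standard Certificate not required.
[R12] operates coin-operated machines; seating 96 < 116 → Standard Permit required.

Amusement Device Authorization, Annual Authorization, High-Revenue License, Operating Permit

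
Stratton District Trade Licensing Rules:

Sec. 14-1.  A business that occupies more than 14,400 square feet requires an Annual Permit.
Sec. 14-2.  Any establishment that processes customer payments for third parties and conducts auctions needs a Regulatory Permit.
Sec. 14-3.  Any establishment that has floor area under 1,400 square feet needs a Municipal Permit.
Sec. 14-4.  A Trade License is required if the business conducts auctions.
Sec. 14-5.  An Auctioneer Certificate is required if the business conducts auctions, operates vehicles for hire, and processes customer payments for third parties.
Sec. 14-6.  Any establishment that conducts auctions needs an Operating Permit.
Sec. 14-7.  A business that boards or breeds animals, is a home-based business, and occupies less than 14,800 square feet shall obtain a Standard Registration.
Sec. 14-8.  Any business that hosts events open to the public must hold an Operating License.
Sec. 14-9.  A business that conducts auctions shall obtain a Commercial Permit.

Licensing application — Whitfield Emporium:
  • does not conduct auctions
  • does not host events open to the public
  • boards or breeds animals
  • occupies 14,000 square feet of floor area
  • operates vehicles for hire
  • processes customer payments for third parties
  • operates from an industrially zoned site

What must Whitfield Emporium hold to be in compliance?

Sec. 14-1. floor area 14,000 square feet ≤ 14,400 square feet → Annual Permit not required.
Sec. 14-2. processes customer payments for third parties; does not conduct auctions → Regulatory Permit not required.
Sec. 14-3. floor area 14,000 square feet ≥ 1,400 square feet → Municipal Permit not required.
Sec. 14-4. does not conduct auctions → Trade License not required.
Sec. 14-5. does not conduct auctions; operates vehicles for hire; processes customer payments for third parties → Auctioneer Certificate not required.
Sec. 14-6. does not conduct auctions → Operating Permit not required.
Sec. 14-7. boards or breeds animals; operates from an industrially zoned site (not: is a home-based business); floor area 14,000 square feet < 14,800 square feet → Standard Registration not required.
Sec. 14-8. does not host events open to the public → Operating License not required.
Sec. 14-9. does not conduct auctions → Commercial Permit not required.

None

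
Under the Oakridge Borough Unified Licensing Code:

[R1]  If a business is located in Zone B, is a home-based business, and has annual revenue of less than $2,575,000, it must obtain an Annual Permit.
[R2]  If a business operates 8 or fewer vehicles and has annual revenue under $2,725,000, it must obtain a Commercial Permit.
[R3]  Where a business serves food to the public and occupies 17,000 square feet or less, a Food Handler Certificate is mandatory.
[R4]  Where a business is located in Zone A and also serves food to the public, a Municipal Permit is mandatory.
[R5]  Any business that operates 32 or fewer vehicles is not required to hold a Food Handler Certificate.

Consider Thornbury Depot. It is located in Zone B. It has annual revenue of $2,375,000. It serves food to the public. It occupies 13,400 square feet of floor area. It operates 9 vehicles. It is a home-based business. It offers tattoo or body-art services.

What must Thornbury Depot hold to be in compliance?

[R1] is located in Zone B; is a home-based business; revenue $2,375,000 < $2,575,000 → Annual Permit required.
[R2] vehicles 9 > 8; revenue $2,375,000 < $2,725,000 → Commercial Permit not required.
[R3] serves food to the public; floor area 13,400 square feet ≤ 17,000 square feet → Food Handler Certificate required.
[R4] is located in Zone B (not: is located in Zone A); serves food to the public → Municipal Permit not required.
[R5] vehicles 9 ≤ 32 → exempt from Food Handler Certificate.

Annual Permit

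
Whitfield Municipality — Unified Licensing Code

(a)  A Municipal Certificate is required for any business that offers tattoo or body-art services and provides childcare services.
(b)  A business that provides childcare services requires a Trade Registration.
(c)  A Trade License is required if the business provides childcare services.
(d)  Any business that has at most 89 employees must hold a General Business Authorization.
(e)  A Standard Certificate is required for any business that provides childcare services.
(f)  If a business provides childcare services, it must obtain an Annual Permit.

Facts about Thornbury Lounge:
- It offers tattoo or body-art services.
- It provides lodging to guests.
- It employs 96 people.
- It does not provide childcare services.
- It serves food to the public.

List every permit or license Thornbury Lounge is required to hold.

None

(a) offers tattoo or body-art services; does not provide childcare services → Municipal Certificate not required.
(b) does not provide childcare services → Trade Registration not required.
(c) does not provide childcare services → Trade License not required.
(d) employees 96 > 89 → General Business Authorization not required.
(e) does not provide childcare services → Standard Certificate not required.
(f) does not provide childcare services → Annual Permit not required.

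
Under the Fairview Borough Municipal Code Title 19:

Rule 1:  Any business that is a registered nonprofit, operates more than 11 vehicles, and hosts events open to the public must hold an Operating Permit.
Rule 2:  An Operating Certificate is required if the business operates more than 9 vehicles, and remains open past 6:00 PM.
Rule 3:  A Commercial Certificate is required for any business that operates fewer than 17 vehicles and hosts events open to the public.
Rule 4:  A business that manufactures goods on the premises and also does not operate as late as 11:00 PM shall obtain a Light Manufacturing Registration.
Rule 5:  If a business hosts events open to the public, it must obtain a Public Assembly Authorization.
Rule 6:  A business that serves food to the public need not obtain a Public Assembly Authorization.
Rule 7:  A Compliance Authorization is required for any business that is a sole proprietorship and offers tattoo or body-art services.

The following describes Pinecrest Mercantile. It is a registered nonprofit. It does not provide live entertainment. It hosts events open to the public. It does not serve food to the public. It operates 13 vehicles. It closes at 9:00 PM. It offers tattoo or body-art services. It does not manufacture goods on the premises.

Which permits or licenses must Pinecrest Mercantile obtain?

Rule 1: is a registered nonprofit; vehicles 13 > 11; hosts events open to the public → Operating Permit required.
Rule 2: vehicles 13 > 9; closes 9:00 PM, after 6:00 PM → Operating Certificate required.
Rule 3: vehicles 13 < 17; hosts events open to the public → Commercial Certificate required.
Rule 4: does not manufacture goods on the premises; closes 9:00 PM, at/before 11:00 PM → Light Manufacturing Registration not required.
Rule 5: hosts events open to the public → Public Assembly Authorization required.
Rule 6: does not serve food to the public → Public Assembly Authorization exemption does not apply.
Rule 7: is a registered nonprofit (not: is a sole proprietorship); offers tattoo or body-art services → Compliance Authorization not required.

Commercial Certificate, Operating Certificate, Operating Permit, Public Assembly Authorization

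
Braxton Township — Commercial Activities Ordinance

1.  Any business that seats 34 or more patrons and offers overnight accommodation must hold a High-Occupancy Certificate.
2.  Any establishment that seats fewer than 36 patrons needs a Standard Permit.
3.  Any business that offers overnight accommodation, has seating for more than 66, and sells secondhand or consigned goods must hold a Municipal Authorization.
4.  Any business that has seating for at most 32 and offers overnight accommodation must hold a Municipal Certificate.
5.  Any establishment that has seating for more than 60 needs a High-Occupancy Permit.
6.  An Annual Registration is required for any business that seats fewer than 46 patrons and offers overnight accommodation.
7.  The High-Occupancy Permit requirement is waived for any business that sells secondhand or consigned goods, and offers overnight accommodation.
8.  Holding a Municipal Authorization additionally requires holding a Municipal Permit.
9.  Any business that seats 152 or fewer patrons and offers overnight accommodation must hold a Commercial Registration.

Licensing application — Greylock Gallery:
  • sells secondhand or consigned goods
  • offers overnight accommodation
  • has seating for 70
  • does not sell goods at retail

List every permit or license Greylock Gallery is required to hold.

1. seating 70 ≥ 34; offers overnight accommodation → High-Occupancy Certificate required.
2. seating 70 ≥ 36 → Standard Permit not required.
3. offers overnight accommodation; seating 70 > 66; sells secondhand or consigned goods → Municipal Authorization required.
4. seating 70 > 32; offers overnight accommodation → Municipal Certificate not required.
5. seating 70 > 60 → High-Occupancy Permit required.
6. seating 70 ≥ 46; offers overnight accommodation → Annual Registration not required.
7. sells secondhand or consigned goods; offers overnight accommodation → exempt from High-Occupancy Permit.
8. Municipal Authorization is required → Municipal Permit also required.
9. seating 70 ≤ 152; offers overnight accommodation → Commercial Registration required.

Commercial Registration, High-Occupancy Certificate, Municipal Authorization, Municipal Permit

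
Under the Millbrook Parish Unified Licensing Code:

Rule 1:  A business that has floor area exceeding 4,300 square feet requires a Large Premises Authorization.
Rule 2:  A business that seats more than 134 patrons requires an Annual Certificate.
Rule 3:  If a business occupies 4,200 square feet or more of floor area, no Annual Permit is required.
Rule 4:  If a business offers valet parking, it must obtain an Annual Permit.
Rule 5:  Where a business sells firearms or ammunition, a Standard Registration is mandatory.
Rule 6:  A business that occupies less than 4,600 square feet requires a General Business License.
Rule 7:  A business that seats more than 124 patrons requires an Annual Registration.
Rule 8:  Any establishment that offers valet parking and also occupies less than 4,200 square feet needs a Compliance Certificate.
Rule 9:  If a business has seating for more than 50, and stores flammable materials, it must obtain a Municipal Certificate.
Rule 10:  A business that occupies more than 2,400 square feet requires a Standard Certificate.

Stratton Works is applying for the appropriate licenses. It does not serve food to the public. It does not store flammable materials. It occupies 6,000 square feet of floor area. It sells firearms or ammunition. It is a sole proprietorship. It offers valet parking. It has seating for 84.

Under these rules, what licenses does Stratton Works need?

Large Premises Authorization, Standard Certificate, Standard Registration

Rule 1: floor area 6,000 square feet > 4,300 square feet → Large Premises Authorization required.
Rule 2: seating 84 ≤ 134 → Annual Certificate not required.
Rule 3: floor area 6,000 square feet ≥ 4,200 square feet → exempt from Annual Permit.
Rule 4: offers valet parking → Annual Permit required.
Rule 5: sells firearms or ammunition → Standard Registration required.
Rule 6: floor area 6,000 square feet ≥ 4,600 square feet → General Business License not required.
Rule 7: seating 84 ≤ 124 → Annual Registration not required.
Rule 8: offers valet parking; floor area 6,000 square feet ≥ 4,200 square feet → Compliance Certificate not required.
Rule 9: seating 84 > 50; does not store flammable materials → Municipal Certificate not required.
Rule 10: floor area 6,000 square feet > 2,400 square feet → Standard Certificate required.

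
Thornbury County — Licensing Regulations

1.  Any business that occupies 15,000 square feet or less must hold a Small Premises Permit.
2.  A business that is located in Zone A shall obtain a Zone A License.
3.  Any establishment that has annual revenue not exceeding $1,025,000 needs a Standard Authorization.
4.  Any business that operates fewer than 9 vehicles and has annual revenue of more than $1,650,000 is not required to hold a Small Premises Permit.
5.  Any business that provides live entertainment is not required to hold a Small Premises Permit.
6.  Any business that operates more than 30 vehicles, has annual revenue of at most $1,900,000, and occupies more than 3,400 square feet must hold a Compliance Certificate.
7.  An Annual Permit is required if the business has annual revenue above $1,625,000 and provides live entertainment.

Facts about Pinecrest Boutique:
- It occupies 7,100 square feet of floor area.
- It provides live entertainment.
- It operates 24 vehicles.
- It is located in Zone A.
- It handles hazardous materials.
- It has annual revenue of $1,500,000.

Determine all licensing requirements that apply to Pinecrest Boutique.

Zone A License

1. floor area 7,100 square feet ≤ 15,000 square feet → Small Premises Permit required.
2. is located in Zone A → Zone A License required.
3. revenue $1,500,000 > $1,025,000 → Standard Authorization not required.
4. vehicles 24 ≥ 9; revenue $1,500,000 ≤ $1,650,000 → Small Premises Permit exemption does not apply.
5. provides live entertainment → exempt from Small Premises Permit.
6. vehicles 24 ≤ 30; revenue $1,500,000 ≤ $1,900,000; floor area 7,100 square feet > 3,400 square feet → Compliance Certificate not required.
7. revenue $1,500,000 ≤ $1,625,000; provides live entertainment → Annual Permit not required.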